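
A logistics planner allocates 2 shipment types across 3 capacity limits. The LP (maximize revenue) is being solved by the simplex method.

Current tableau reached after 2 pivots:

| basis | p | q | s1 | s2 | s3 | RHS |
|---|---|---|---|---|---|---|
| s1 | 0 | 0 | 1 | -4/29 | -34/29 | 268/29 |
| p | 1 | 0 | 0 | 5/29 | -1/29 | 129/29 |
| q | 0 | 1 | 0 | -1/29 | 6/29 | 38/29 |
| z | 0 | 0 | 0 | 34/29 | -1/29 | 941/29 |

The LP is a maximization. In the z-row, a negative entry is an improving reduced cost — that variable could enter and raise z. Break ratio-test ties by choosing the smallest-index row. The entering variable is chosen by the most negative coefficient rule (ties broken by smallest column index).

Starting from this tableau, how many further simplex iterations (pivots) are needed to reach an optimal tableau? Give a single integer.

pivot: s3 in, q out → z = 98/3
No improving column remains; optimal.

1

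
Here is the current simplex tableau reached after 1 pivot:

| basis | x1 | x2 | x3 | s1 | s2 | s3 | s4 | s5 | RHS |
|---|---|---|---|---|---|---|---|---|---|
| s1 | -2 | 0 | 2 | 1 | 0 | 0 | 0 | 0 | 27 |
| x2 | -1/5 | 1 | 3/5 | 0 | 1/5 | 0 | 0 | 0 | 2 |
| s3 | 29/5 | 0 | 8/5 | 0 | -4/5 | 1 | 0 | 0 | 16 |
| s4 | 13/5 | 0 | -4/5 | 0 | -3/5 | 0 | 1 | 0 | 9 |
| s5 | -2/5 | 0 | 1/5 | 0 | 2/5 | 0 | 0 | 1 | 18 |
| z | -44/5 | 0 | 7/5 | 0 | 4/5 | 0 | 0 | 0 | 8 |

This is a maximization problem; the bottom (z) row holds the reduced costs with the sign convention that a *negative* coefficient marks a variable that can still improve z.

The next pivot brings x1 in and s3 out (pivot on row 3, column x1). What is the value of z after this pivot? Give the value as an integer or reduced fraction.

936/29

Minimum ratio for x1: 16/(29/5) = 80/29.
z changes by −(z-row coeff of x1)·ratio = −(-44/5)·(80/29) = 704/29.
New z = 8 + (704/29) = 936/29.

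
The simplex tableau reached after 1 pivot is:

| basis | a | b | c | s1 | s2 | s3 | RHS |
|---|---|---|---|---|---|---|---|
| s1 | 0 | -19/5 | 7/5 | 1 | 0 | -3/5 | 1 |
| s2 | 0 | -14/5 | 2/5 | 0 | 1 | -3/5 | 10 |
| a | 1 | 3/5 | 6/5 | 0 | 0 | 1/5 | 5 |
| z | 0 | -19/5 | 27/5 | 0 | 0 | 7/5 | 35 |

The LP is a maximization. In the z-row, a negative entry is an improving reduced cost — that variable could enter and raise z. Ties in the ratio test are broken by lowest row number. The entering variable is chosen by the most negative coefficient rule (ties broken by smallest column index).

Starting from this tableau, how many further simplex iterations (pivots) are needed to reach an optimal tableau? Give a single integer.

pivot: b in, a out → z = 200/3
No improving column remains; optimal.

1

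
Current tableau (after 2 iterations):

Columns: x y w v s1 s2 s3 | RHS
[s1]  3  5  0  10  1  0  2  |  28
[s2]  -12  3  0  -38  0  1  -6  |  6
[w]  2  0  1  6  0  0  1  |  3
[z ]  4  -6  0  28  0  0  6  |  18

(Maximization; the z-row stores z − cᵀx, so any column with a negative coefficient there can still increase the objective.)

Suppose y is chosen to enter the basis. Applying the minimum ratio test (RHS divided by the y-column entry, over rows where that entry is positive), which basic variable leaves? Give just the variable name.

s2

Ratios: row 1 (s1): 28/5 = 28/5; row 2 (s2): 6/3 = 2; row 3 (w): entry 0 ≤ 0, skip.
Minimum ratio 2 is in the s2 row, so s2 leaves.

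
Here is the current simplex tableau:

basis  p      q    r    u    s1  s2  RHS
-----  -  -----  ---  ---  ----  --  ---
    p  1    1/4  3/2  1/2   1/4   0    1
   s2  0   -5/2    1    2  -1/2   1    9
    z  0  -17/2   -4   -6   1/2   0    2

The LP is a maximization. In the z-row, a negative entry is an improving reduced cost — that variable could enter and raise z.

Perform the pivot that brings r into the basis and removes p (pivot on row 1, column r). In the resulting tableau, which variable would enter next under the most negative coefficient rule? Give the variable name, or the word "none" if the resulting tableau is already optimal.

q

Pivot element 3/2. New z-row = old z-row − (-4)·(row 1/(3/2)).
Updated z-row coefficients: p: 8/3, q: -47/6, r: 0, u: -14/3, s1: 7/6, s2: 0.
The most negative is -47/6 in column q, so q would enter next.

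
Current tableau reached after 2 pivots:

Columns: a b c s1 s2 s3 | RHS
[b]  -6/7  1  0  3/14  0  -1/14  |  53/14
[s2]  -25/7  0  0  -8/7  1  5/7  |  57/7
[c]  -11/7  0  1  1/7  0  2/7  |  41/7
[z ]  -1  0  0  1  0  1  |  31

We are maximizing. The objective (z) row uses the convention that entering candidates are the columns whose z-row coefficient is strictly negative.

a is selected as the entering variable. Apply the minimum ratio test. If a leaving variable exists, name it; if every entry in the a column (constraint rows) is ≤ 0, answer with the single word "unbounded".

unbounded

a-column entries: row 1: -6/7, row 2: -25/7, row 3: -11/7. All ≤ 0, so a can increase without bound; the LP is unbounded in this direction.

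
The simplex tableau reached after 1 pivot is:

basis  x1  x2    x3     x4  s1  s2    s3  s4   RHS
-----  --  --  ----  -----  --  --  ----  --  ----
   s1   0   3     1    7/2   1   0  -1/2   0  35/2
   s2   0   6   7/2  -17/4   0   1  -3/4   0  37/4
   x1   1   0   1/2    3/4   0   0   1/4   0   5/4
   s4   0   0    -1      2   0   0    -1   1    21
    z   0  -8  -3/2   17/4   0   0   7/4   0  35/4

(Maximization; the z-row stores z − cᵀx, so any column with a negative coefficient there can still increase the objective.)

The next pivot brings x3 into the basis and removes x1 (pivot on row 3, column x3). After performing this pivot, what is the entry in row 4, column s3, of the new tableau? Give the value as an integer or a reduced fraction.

Pivot element is row 3, column x3: 1/2.
Normalize row 3: new (row 3, s3) = (1/4)/(1/2) = 1/2.
row 4 ← row 4 − (-1)·(new row 3): -1 − (-1)·(1/2) = -1/2.

-1/2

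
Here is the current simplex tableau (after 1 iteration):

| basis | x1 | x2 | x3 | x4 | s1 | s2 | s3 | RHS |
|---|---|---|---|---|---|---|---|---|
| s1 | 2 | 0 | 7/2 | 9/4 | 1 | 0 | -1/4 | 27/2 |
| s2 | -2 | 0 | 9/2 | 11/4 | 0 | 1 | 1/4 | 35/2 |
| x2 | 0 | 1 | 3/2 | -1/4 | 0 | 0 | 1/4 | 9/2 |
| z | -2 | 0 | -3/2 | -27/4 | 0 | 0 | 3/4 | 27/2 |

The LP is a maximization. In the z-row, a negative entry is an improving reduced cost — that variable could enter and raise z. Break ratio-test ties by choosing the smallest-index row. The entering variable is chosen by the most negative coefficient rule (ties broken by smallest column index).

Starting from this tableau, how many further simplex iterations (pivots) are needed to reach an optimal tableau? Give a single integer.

pivot: x4 in, s1 out → z = 54
No improving column remains; optimal.

1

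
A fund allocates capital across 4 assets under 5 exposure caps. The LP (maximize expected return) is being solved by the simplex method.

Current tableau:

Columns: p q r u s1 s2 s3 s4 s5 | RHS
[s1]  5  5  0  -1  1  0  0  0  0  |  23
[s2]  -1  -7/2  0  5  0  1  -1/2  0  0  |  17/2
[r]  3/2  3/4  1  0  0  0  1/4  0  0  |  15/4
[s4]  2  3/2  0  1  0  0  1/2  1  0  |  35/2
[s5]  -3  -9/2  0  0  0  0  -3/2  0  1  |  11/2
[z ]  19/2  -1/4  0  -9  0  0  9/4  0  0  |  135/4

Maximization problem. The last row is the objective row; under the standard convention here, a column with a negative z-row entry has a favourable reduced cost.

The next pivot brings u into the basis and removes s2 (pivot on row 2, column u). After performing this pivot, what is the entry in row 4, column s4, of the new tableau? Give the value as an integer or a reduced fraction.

Pivot element is row 2, column u: 5.
Normalize row 2: new (row 2, s4) = 0/5 = 0.
row 4 ← row 4 − 1·(new row 2): 1 − 1·0 = 1.

1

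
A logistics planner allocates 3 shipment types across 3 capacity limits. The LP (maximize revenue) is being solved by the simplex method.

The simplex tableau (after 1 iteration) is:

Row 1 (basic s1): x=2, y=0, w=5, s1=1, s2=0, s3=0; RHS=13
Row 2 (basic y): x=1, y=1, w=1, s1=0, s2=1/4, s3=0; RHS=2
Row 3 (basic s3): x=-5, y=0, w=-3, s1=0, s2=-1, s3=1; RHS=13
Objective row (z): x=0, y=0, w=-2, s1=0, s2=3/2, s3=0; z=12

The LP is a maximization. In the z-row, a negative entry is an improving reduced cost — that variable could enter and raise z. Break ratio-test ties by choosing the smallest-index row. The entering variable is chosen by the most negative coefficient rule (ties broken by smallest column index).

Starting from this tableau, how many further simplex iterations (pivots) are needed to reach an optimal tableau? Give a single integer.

pivot: w in, y out → z = 16
No improving column remains; optimal.

1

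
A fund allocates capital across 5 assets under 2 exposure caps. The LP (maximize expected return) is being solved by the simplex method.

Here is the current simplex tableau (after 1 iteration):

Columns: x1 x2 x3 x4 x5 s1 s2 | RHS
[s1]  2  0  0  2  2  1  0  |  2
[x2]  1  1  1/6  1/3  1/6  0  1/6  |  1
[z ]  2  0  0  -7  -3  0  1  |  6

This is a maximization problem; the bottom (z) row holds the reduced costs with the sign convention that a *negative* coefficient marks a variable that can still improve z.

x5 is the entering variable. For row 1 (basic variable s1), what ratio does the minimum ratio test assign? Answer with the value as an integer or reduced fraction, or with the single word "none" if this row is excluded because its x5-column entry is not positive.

1

Ratio = RHS / (x5 entry) = 2 / 2 = 1.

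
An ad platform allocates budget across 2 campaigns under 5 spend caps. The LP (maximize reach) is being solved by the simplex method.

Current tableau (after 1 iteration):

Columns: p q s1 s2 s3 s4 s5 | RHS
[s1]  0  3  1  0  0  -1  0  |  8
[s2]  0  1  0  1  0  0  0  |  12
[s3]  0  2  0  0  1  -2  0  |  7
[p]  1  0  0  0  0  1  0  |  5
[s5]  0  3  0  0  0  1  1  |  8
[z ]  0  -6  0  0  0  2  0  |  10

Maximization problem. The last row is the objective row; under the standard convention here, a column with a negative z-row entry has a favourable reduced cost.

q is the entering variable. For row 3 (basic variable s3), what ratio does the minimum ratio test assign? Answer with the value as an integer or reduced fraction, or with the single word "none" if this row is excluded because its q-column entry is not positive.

Ratio = RHS / (q entry) = 7 / 2 = 7/2.

7/2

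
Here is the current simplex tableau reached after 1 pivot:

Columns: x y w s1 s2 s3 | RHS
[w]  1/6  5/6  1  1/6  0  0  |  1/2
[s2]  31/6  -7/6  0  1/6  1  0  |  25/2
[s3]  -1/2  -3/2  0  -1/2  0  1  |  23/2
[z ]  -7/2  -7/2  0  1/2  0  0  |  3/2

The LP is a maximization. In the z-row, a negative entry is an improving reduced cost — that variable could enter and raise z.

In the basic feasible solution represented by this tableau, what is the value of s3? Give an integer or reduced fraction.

s3 is basic (row 3); its value is the RHS of that row: 23/2.

23/2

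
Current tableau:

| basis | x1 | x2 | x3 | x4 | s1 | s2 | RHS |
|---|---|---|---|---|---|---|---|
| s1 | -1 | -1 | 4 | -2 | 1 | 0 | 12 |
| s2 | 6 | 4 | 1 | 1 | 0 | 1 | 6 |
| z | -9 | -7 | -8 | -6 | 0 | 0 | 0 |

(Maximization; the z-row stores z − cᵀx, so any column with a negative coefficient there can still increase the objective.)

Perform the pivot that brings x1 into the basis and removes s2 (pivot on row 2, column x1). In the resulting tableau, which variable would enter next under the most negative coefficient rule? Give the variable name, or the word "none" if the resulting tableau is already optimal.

x3

Pivot element 6. New z-row = old z-row − (-9)·(row 2/6).
Updated z-row coefficients: x1: 0, x2: -1, x3: -13/2, x4: -9/2, s1: 0, s2: 3/2.
The most negative is -13/2 in column x3, so x3 would enter next.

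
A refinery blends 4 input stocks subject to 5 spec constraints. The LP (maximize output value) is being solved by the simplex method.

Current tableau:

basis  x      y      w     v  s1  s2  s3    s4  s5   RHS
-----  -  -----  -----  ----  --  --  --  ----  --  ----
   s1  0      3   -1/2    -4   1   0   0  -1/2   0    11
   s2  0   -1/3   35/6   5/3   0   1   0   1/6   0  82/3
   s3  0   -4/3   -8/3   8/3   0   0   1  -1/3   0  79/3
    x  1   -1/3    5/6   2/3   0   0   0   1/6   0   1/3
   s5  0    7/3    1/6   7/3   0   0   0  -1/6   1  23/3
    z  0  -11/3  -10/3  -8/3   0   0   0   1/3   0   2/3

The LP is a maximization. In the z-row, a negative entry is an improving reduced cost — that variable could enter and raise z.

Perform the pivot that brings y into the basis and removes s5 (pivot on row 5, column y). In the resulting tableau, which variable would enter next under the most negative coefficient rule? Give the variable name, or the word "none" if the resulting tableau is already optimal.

w

Pivot element 7/3. New z-row = old z-row − (-11/3)·(row 5/(7/3)).
Updated z-row coefficients: x: 0, y: 0, w: -43/14, v: 1, s1: 0, s2: 0, s3: 0, s4: 1/14, s5: 11/7.
The most negative is -43/14 in column w, so w would enter next.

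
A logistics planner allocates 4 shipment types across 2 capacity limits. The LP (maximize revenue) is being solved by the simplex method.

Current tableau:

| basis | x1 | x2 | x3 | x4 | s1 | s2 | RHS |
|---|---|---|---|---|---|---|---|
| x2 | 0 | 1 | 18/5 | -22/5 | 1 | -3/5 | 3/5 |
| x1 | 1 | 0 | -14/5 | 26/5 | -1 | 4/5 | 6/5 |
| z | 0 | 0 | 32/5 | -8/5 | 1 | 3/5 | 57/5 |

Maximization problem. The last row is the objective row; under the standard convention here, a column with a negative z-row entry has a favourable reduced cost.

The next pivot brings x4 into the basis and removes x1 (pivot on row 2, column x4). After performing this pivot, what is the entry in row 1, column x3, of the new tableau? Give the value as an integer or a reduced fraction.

Pivot element is row 2, column x4: 26/5.
Normalize row 2: new (row 2, x3) = (-14/5)/(26/5) = -7/13.
row 1 ← row 1 − (-22/5)·(new row 2): 18/5 − (-22/5)·(-7/13) = 16/13.

16/13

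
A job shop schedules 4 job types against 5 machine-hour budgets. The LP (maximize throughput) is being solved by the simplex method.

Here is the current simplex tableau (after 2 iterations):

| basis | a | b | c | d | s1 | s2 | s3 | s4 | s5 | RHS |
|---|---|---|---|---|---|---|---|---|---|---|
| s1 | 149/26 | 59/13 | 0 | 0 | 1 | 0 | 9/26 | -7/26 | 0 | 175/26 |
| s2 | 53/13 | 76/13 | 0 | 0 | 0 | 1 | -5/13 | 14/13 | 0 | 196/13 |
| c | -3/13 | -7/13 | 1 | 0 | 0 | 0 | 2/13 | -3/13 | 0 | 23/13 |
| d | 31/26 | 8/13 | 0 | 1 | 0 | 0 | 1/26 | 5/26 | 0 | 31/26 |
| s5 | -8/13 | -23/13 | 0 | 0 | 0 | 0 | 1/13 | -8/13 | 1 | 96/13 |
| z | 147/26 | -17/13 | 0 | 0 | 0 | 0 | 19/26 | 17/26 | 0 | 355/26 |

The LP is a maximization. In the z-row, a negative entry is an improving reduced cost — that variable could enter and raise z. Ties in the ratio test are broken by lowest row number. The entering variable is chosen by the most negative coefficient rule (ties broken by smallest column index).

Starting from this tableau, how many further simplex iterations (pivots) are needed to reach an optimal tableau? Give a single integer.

pivot: b in, s1 out → z = 920/59
No improving column remains; optimal.

1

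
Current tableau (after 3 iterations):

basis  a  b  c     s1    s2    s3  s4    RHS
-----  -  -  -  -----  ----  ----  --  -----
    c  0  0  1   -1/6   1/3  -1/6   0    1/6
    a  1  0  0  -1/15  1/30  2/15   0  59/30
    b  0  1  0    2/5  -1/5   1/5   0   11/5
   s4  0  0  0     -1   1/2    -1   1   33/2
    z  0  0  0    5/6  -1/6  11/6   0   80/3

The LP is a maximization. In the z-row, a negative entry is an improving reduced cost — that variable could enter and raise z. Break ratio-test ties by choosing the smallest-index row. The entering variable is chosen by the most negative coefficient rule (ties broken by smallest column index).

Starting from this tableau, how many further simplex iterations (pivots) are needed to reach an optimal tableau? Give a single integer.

1

pivot: s2 in, c out → z = 107/4
No improving column remains; optimal.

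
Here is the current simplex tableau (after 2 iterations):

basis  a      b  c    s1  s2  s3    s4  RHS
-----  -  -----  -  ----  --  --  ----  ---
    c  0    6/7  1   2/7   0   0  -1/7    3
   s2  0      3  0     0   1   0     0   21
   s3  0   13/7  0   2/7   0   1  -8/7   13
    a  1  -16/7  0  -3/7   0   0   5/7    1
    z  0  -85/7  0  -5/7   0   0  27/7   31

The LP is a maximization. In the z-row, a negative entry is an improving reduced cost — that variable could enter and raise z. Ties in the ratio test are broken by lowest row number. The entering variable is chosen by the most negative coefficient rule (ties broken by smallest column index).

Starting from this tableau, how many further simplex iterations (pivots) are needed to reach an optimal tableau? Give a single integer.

pivot: b in, c out → z = 147/2
No improving column remains; optimal.

1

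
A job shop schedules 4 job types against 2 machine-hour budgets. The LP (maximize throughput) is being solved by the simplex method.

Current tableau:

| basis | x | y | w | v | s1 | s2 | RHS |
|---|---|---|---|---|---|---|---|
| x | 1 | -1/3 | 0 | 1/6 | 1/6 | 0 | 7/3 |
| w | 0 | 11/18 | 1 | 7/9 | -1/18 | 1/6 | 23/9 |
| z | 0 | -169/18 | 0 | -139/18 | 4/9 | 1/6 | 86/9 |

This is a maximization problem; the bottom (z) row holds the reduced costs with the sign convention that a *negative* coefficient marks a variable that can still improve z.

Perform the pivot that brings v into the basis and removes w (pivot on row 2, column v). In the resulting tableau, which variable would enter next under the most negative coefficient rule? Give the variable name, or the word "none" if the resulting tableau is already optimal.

y

Pivot element 7/9. New z-row = old z-row − (-139/18)·(row 2/(7/9)).
Updated z-row coefficients: x: 0, y: -93/28, w: 139/14, v: 0, s1: -3/28, s2: 51/28.
The most negative is -93/28 in column y, so y would enter next.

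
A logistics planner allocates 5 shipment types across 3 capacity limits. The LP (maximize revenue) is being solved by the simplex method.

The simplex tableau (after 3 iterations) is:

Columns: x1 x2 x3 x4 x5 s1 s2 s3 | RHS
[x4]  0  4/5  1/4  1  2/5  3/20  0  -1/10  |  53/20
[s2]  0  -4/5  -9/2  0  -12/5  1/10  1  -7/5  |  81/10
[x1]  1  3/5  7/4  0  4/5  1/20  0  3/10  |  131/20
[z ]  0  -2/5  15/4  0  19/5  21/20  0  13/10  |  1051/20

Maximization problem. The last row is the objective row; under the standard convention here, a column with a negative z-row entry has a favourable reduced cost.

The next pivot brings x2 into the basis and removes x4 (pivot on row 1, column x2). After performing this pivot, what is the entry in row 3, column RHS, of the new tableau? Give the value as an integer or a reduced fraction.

Pivot element is row 1, column x2: 4/5.
Normalize row 1: new (row 1, RHS) = (53/20)/(4/5) = 53/16.
row 3 ← row 3 − (3/5)·(new row 1): 131/20 − (3/5)·(53/16) = 73/16.

73/16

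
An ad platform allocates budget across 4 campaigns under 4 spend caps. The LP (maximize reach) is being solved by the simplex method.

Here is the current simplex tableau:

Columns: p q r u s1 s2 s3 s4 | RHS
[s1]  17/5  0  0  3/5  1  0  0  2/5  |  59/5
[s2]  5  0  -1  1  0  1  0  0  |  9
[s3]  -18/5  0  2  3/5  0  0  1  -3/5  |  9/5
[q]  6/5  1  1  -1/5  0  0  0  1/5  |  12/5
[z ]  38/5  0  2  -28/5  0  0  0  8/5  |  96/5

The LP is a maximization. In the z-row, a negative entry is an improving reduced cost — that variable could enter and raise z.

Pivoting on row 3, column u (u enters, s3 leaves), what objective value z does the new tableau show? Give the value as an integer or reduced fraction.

Minimum ratio for u: (9/5)/(3/5) = 3.
z changes by −(z-row coeff of u)·ratio = −(-28/5)·3 = 84/5.
New z = 96/5 + (84/5) = 36.

36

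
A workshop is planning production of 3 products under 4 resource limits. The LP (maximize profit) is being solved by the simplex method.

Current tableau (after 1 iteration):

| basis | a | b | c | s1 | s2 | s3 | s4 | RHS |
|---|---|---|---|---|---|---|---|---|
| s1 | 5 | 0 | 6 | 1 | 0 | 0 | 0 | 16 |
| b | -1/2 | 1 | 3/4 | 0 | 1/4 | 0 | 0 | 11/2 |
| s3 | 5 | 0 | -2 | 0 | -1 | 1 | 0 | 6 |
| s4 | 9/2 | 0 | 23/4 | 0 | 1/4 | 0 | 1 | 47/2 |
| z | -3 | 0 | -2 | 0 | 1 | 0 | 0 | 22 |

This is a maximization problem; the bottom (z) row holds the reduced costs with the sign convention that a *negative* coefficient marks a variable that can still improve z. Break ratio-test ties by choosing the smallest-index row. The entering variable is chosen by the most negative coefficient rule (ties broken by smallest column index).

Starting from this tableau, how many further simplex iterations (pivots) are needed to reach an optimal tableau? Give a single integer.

pivot: a in, s3 out → z = 128/5
pivot: c in, s1 out → z = 148/5
No improving column remains; optimal.

2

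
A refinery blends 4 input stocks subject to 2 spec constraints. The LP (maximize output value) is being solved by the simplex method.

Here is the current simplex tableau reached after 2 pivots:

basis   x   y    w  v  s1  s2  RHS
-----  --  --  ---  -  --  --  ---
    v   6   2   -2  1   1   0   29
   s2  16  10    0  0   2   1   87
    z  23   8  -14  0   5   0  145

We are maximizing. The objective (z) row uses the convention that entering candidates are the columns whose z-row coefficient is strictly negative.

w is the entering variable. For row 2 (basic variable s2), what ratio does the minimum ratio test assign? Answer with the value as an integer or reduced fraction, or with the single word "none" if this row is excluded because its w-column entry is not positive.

none

The w entry in row 2 is 0 ≤ 0, so this row gives no ratio.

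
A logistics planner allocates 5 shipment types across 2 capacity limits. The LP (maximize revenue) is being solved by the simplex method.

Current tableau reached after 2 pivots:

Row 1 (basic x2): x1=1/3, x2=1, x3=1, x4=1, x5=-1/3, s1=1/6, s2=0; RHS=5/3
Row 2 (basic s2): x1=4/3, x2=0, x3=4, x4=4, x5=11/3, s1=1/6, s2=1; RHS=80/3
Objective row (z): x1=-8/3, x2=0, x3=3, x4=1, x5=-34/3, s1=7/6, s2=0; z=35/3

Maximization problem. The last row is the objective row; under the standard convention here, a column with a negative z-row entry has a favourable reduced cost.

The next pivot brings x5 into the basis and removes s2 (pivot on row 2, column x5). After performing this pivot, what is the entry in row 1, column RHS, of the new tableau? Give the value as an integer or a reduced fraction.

Pivot element is row 2, column x5: 11/3.
Normalize row 2: new (row 2, RHS) = (80/3)/(11/3) = 80/11.
row 1 ← row 1 − (-1/3)·(new row 2): 5/3 − (-1/3)·(80/11) = 45/11.

45/11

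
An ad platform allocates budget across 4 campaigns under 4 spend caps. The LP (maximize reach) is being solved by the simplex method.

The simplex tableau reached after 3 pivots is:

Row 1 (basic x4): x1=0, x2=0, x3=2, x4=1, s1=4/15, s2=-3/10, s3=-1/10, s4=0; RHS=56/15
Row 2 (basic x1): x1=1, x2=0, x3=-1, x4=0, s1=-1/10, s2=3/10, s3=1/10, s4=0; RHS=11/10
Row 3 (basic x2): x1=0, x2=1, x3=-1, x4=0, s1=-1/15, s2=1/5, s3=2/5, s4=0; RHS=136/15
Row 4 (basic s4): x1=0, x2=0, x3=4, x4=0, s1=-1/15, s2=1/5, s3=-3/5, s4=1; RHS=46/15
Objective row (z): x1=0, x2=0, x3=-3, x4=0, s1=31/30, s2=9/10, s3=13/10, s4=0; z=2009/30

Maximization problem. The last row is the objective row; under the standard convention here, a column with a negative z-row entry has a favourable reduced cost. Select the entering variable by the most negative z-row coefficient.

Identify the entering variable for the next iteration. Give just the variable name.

Objective-row coefficients: x1: 0, x2: 0, x3: -3, x4: 0, s1: 31/30, s2: 9/10, s3: 13/10, s4: 0.
The most negative is -3 in column x3, so x3 enters.

x3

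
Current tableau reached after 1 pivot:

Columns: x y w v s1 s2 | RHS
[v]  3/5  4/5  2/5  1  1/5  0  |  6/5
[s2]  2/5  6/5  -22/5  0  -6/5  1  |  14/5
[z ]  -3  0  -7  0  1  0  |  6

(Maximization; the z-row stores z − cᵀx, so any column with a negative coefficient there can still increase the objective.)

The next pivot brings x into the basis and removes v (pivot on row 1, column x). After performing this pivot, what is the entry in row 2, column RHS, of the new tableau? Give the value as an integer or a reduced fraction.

Pivot element is row 1, column x: 3/5.
Normalize row 1: new (row 1, RHS) = (6/5)/(3/5) = 2.
row 2 ← row 2 − (2/5)·(new row 1): 14/5 − (2/5)·2 = 2.

2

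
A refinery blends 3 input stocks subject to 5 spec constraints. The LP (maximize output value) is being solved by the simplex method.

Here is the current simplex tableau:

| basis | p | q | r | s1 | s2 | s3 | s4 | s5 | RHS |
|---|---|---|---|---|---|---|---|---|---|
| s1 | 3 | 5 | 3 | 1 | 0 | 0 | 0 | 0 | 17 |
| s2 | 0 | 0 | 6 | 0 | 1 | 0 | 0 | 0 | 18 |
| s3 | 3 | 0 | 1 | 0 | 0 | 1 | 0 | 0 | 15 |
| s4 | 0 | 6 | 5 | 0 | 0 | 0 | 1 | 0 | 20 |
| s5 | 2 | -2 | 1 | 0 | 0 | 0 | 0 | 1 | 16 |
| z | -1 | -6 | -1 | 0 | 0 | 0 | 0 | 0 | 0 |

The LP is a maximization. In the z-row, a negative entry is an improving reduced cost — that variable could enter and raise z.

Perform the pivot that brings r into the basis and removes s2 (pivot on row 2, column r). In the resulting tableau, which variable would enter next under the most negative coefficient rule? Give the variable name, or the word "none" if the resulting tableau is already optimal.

Pivot element 6. New z-row = old z-row − (-1)·(row 2/6).
Updated z-row coefficients: p: -1, q: -6, r: 0, s1: 0, s2: 1/6, s3: 0, s4: 0, s5: 0.
The most negative is -6 in column q, so q would enter next.

q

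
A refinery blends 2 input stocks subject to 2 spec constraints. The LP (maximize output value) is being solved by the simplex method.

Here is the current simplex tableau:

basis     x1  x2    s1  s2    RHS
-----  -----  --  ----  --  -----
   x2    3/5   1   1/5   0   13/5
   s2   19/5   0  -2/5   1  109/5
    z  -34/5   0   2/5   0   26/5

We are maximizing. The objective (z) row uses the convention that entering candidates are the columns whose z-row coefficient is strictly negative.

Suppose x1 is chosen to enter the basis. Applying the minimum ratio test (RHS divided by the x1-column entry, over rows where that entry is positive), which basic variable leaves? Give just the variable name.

x2

Ratios: row 1 (x2): (13/5)/(3/5) = 13/3; row 2 (s2): (109/5)/(19/5) = 109/19.
Minimum ratio 13/3 is in the x2 row, so x2 leaves.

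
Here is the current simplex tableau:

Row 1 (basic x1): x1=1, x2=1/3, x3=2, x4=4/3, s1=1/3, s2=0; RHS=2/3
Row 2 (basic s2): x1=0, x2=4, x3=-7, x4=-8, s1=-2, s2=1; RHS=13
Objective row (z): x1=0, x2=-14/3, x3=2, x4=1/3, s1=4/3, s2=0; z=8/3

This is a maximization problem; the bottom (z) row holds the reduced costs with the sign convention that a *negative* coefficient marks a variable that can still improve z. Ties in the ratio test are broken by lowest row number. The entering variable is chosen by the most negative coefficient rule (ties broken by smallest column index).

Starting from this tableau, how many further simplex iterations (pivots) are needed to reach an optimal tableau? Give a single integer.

pivot: x2 in, x1 out → z = 12
No improving column remains; optimal.

1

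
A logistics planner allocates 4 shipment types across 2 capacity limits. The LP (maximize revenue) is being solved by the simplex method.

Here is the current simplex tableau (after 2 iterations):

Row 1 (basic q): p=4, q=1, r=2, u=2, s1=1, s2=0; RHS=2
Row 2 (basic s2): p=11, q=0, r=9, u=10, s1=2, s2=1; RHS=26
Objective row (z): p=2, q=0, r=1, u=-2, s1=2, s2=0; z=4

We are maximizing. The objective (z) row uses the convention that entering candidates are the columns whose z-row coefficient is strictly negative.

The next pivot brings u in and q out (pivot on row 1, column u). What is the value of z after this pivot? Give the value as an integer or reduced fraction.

6

Minimum ratio for u: 2/2 = 1.
z changes by −(z-row coeff of u)·ratio = −(-2)·1 = 2.
New z = 4 + 2 = 6.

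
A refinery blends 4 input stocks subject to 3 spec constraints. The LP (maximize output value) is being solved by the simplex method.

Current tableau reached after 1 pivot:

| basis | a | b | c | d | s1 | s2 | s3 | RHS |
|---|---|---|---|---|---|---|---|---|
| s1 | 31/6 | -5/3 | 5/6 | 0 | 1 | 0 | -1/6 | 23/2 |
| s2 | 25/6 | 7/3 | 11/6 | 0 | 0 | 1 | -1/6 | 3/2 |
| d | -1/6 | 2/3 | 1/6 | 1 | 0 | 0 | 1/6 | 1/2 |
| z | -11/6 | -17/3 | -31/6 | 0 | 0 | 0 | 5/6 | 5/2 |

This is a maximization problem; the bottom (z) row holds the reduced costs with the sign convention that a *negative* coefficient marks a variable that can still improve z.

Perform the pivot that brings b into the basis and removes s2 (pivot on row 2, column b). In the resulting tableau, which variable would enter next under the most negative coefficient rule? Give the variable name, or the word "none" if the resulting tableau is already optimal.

c

Pivot element 7/3. New z-row = old z-row − (-17/3)·(row 2/(7/3)).
Updated z-row coefficients: a: 58/7, b: 0, c: -5/7, d: 0, s1: 0, s2: 17/7, s3: 3/7.
The most negative is -5/7 in column c, so c would enter next.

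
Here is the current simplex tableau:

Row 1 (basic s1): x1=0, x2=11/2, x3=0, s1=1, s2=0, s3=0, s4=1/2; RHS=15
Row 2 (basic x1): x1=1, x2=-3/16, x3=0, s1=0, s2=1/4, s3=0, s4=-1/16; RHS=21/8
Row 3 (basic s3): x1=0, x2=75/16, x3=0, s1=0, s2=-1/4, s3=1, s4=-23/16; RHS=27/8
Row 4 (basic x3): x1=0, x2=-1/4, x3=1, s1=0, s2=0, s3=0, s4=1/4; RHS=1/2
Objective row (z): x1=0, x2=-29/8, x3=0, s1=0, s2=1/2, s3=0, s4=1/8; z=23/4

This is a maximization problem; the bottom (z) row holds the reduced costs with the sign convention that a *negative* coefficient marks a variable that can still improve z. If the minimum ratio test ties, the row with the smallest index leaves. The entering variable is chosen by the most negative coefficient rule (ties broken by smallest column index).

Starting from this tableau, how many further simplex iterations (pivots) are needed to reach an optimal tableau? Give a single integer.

2

pivot: x2 in, s3 out → z = 209/25
pivot: s4 in, x3 out → z = 159/13
No improving column remains; optimal.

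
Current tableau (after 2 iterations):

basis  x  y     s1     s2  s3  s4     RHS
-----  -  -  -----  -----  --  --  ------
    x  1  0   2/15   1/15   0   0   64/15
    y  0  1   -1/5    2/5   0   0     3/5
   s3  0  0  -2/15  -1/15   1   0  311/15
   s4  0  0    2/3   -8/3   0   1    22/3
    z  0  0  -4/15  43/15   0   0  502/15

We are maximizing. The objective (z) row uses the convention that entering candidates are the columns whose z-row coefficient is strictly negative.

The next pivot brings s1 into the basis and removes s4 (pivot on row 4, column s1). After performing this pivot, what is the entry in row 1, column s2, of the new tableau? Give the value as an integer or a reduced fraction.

3/5

Pivot element is row 4, column s1: 2/3.
Normalize row 4: new (row 4, s2) = (-8/3)/(2/3) = -4.
row 1 ← row 1 − (2/15)·(new row 4): 1/15 − (2/15)·(-4) = 3/5.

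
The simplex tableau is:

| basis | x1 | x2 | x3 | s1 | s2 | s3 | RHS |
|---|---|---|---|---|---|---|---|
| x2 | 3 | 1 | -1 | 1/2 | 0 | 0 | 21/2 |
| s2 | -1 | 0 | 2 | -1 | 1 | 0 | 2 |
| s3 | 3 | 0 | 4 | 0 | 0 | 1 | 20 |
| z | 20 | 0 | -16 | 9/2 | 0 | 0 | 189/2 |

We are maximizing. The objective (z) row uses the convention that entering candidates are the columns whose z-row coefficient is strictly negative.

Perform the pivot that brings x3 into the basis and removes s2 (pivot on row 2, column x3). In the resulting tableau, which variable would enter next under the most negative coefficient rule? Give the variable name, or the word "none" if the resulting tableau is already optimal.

s1

Pivot element 2. New z-row = old z-row − (-16)·(row 2/2).
Updated z-row coefficients: x1: 12, x2: 0, x3: 0, s1: -7/2, s2: 8, s3: 0.
The most negative is -7/2 in column s1, so s1 would enter next.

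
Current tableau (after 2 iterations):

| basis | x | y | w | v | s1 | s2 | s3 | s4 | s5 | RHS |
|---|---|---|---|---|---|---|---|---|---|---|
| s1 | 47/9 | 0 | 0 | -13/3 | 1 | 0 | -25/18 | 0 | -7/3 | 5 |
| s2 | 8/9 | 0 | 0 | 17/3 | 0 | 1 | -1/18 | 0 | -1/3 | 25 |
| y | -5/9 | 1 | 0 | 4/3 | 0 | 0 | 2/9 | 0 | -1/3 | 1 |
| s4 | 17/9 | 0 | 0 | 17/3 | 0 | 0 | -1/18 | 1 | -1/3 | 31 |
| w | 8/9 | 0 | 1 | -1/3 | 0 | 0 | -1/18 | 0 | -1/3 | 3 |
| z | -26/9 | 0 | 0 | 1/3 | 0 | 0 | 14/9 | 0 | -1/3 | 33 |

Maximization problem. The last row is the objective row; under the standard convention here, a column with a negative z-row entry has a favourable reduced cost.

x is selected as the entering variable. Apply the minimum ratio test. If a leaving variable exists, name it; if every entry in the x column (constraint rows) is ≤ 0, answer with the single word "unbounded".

Ratios: row 1 (s1): 5/(47/9) = 45/47; row 2 (s2): 25/(8/9) = 225/8; row 3 (y): entry -5/9 ≤ 0, skip; row 4 (s4): 31/(17/9) = 279/17; row 5 (w): 3/(8/9) = 27/8.
Minimum ratio is in the s1 row, so s1 leaves.

s1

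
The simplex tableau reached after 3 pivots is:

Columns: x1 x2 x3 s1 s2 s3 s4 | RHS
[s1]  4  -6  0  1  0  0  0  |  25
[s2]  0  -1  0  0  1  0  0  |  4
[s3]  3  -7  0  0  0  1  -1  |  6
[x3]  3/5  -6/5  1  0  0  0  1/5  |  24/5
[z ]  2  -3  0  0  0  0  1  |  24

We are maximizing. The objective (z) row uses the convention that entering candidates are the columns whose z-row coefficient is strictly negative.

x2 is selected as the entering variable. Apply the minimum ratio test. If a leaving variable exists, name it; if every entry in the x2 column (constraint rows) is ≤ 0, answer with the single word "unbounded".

x2-column entries: row 1: -6, row 2: -1, row 3: -7, row 4: -6/5. All ≤ 0, so x2 can increase without bound; the LP is unbounded in this direction.

unbounded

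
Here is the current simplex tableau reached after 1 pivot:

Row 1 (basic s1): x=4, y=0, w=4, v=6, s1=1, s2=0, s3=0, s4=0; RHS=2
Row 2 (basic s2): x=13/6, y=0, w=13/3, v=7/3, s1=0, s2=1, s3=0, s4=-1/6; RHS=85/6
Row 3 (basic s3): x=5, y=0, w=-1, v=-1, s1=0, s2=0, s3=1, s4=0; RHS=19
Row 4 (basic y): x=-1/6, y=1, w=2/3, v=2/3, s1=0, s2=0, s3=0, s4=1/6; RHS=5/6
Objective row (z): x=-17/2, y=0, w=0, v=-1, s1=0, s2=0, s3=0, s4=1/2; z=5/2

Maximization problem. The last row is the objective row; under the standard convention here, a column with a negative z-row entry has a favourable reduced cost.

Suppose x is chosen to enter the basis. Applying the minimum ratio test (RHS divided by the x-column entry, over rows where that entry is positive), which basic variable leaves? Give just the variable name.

s1

Ratios: row 1 (s1): 2/4 = 1/2; row 2 (s2): (85/6)/(13/6) = 85/13; row 3 (s3): 19/5 = 19/5; row 4 (y): entry -1/6 ≤ 0, skip.
Minimum ratio 1/2 is in the s1 row, so s1 leaves.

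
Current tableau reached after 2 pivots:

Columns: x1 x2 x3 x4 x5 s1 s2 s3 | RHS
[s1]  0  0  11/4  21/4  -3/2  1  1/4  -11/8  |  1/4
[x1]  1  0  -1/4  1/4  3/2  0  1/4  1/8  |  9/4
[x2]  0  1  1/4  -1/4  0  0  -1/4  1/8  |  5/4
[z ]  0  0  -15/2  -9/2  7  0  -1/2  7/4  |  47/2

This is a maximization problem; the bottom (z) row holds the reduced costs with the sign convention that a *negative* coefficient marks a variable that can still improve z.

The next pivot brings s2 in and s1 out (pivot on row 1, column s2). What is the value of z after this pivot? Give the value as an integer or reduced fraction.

24

Minimum ratio for s2: (1/4)/(1/4) = 1.
z changes by −(z-row coeff of s2)·ratio = −(-1/2)·1 = 1/2.
New z = 47/2 + (1/2) = 24.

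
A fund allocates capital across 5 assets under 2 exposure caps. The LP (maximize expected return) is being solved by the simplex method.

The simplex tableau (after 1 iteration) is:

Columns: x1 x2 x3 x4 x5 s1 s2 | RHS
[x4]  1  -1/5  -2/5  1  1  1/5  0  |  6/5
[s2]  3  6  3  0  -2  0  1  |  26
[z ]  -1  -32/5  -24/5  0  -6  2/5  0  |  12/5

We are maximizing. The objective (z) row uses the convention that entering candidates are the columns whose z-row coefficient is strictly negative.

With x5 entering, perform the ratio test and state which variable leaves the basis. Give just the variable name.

Ratios: row 1 (x4): (6/5)/1 = 6/5; row 2 (s2): entry -2 ≤ 0, skip.
Minimum ratio 6/5 is in the x4 row, so x4 leaves.

x4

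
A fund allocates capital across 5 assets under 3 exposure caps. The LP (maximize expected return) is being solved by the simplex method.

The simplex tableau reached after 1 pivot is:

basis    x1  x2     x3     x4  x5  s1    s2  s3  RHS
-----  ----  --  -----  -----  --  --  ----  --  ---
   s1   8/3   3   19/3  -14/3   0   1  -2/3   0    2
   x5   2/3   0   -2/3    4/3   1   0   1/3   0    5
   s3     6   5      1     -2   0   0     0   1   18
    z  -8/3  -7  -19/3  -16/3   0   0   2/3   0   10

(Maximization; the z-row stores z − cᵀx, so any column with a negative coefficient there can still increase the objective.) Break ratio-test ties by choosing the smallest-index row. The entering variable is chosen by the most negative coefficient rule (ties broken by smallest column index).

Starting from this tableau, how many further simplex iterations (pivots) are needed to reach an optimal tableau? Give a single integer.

3

pivot: x2 in, s1 out → z = 44/3
pivot: x4 in, s3 out → z = 726/13
pivot: x3 in, x5 out → z = 1503/20
No improving column remains; optimal.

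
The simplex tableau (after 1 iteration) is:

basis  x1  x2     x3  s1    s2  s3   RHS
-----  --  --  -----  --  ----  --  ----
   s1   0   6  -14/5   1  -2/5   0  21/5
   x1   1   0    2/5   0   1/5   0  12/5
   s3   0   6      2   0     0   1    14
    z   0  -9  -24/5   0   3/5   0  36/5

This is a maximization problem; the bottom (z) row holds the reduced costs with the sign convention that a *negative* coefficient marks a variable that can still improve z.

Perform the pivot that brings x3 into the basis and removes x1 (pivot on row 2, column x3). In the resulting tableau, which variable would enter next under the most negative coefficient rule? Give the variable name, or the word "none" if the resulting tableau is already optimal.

x2

Pivot element 2/5. New z-row = old z-row − (-24/5)·(row 2/(2/5)).
Updated z-row coefficients: x1: 12, x2: -9, x3: 0, s1: 0, s2: 3, s3: 0.
The most negative is -9 in column x2, so x2 would enter next.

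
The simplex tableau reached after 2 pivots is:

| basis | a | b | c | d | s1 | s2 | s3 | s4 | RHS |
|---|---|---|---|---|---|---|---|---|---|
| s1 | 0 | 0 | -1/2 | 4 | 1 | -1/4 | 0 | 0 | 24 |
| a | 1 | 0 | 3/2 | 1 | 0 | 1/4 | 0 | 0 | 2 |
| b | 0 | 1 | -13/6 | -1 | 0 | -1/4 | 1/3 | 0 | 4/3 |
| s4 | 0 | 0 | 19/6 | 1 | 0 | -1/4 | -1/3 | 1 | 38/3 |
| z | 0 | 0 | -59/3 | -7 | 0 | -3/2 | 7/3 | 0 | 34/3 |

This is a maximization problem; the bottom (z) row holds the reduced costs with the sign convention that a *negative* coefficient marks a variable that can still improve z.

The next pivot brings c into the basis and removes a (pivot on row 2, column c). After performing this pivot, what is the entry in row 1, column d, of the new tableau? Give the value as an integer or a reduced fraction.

Pivot element is row 2, column c: 3/2.
Normalize row 2: new (row 2, d) = 1/(3/2) = 2/3.
row 1 ← row 1 − (-1/2)·(new row 2): 4 − (-1/2)·(2/3) = 13/3.

13/3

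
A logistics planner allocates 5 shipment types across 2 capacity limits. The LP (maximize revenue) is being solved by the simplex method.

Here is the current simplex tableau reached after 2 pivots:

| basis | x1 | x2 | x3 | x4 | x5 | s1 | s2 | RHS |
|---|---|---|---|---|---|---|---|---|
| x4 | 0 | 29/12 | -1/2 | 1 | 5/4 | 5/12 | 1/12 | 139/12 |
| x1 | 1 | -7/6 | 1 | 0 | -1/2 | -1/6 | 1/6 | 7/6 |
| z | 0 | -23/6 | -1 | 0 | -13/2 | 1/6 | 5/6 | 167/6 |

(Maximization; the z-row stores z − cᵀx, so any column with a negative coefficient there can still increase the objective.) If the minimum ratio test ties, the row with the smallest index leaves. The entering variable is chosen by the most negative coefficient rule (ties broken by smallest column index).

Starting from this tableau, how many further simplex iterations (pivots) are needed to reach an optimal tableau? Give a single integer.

2

pivot: x5 in, x4 out → z = 1321/15
pivot: x3 in, x1 out → z = 685/6
No improving column remains; optimal.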